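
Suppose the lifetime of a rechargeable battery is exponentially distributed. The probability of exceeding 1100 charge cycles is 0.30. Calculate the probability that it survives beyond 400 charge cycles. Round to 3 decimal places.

0.645

e^(−λ·1100) = 0.30 ⇒ λ = −ln(0.30)/1100 = 0.00109452.
P(X > 400) = e^(−0.00109452·400) = e^(−0.43781) ≈ 0.645.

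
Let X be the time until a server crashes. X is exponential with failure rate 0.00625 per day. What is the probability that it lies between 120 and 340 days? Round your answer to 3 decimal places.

P(120 < X < 340) = e^(−λ·120) − e^(−λ·340) = 0.47237 − 0.11943 ≈ 0.353.

0.353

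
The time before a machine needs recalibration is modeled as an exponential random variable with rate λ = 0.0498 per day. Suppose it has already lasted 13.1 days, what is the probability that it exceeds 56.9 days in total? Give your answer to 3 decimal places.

By the memoryless property, P(X > 13.1+43.8 | X > 13.1) = P(X > 43.8).
P(X > 43.8) = e^(−2.1812) ≈ 0.113.

0.113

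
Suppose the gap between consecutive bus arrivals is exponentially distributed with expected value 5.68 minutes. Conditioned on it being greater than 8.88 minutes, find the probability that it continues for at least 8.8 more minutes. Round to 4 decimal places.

The rate is λ = 1/5.68 = 0.176056 per minute.
P(X > s+t | X > s) = e^(−λ(s+t))/e^(−λs) = e^(−λt), independent of s = 8.88.
P(X > 8.8) = e^(−1.5493) ≈ 0.2124.

0.2124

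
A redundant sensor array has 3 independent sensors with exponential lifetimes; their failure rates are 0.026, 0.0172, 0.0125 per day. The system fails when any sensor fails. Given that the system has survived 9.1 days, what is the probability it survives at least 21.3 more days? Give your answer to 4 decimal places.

0.3053

Time to first failure ~ Exp(Σλ) with Σλ = 0.0557.
By memorylessness, P(T > 9.1+21.3 | T > 9.1) = P(T > 21.3) = e^(−0.0557·21.3) ≈ 0.3053.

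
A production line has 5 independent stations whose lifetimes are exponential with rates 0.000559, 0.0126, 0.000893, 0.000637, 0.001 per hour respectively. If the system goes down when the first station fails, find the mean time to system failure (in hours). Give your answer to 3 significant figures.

63.7

The time to first failure is exponential with rate Σλ = 0.000559 + 0.0126 + 0.000893 + 0.000637 + 0.001 = 0.015689.
E[min] = 1/Σλ = 1/0.015689 = 63.7389 hours.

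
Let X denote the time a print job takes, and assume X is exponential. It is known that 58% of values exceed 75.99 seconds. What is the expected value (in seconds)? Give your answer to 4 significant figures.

139.5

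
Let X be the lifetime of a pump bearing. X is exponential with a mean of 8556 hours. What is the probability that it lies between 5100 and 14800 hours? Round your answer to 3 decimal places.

0.374

The rate is λ = 1/8556 = 0.000116877 per hour.
P(5100 < X < 14800) = e^(−λ·5100) − e^(−λ·14800) = 0.55097 − 0.17732 ≈ 0.374.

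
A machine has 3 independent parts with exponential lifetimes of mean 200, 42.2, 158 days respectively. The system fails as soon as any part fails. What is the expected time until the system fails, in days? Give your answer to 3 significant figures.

28.6

The first failure time is exponential with rate Σλ_i = 1/200 + 1/42.2 + 1/158 = 0.0350258 per day.
E[min] = 1/Σλ = 1/0.0350258 = 28.5504 days.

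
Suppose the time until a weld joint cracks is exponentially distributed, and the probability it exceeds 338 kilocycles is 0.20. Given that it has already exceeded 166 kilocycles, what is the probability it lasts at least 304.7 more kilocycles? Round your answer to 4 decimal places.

From e^(−λ·338) = 0.20, λ = −ln(0.20)/338 = 0.00476165.
Memoryless: P(X > 166+304.7 | X > 166) = P(X > 304.7) = e^(−0.00476165·304.7) ≈ 0.2344.

0.2344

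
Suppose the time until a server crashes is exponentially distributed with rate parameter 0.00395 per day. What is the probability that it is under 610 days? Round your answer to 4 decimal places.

P(X ≤ 610) = 1 − e^(−λ·610) = 1 − e^(−2.4095) ≈ 0.9101.

0.9101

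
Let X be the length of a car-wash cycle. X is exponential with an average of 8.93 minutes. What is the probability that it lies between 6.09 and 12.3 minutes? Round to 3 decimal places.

The rate is λ = 1/8.93 = 0.111982 per minute.
P(6.09 < X < 12.3) = e^(−λ·6.09) − e^(−λ·12.3) = 0.50562 − 0.25224 ≈ 0.253.

0.253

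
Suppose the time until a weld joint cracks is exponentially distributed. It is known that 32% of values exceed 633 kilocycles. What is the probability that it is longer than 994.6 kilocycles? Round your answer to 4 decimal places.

0.1669

e^(−λ·633) = 0.32 ⇒ λ = −ln(0.32)/633 = 0.00180005.
P(X > 994.6) = e^(−0.00180005·994.6) = e^(−1.7903) ≈ 0.1669.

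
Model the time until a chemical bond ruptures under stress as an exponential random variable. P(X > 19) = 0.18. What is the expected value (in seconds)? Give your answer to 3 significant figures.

11.1

e^(−λ·19) = 0.18 ⇒ λ = −ln(0.18)/19 = 0.0902525.
Mean = 1/λ = 11.08 seconds.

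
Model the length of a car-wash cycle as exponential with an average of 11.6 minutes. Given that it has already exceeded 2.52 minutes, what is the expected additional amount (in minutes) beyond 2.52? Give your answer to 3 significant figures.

The rate is λ = 1/11.6 = 0.0862069 per minute.
By memorylessness, the remaining amount past any threshold is again Exp(λ) with mean 1/λ = 11.6 minutes.

11.6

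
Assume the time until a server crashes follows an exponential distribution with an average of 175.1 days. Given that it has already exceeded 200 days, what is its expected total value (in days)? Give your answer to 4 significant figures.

375.1

The rate is λ = 1/175.1 = 0.00571102 per day.
By memorylessness, E[X | X > 200] = 200 + 1/λ = 200 + 175.1 = 375.1 days.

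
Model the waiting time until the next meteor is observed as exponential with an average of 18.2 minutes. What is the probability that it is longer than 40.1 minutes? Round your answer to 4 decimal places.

The rate is λ = 1/18.2 = 0.0549451 per minute.
P(X > 40.1) = e^(−λ·40.1) = e^(−2.2033) ≈ 0.1104.

0.1104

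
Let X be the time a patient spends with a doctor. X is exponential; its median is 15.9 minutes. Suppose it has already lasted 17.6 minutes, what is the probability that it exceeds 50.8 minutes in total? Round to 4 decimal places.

For an exponential, median = ln(2)/λ, so λ = ln 2 / 15.9 = 0.0435942 per minute.
P(X > s+t | X > s) = e^(−λ(s+t))/e^(−λs) = e^(−λt), independent of s = 17.6.
P(X > 33.2) = e^(−1.4473) ≈ 0.2352.

0.2352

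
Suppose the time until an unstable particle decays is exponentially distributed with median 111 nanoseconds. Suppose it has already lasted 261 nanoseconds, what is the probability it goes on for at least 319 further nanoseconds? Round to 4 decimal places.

0.1364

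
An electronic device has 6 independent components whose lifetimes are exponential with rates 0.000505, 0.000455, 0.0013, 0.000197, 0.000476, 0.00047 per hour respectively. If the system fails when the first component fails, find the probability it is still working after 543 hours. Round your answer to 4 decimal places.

The time to first failure is exponential with rate Σλ = 0.000505 + 0.000455 + 0.0013 + 0.000197 + 0.000476 + 0.00047 = 0.003403.
P(min > 543) = e^(−0.003403·543) = e^(−1.8478) ≈ 0.1576.

0.1576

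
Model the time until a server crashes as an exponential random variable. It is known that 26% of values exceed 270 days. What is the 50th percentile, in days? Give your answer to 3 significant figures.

e^(−λ·270) = 0.26 ⇒ λ = −ln(0.26)/270 = 0.00498916.
50th percentile: 1 − e^(−λt) = 0.5, t = −ln(0.5)/λ = 138.931 days.

139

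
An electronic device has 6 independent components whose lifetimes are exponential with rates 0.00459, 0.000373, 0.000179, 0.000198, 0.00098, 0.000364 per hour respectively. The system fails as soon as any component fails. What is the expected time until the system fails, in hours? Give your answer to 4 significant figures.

149.6

The time to first failure is exponential with rate Σλ = 0.00459 + 0.000373 + 0.000179 + 0.000198 + 0.00098 + 0.000364 = 0.006684.
E[min] = 1/Σλ = 1/0.006684 = 149.611 hours.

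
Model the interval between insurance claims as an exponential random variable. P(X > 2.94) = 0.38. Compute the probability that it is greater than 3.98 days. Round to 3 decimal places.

0.270

e^(−λ·2.94) = 0.38 ⇒ λ = −ln(0.38)/2.94 = 0.32911.
P(X > 3.98) = e^(−0.32911·3.98) = e^(−1.3099) ≈ 0.270.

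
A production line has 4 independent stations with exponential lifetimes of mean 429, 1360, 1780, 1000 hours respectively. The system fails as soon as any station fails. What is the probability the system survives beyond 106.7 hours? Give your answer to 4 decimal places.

0.6103

The first failure time is exponential with rate Σλ_i = 1/429 + 1/1360 + 1/1780 + 1/1000 = 0.00462809 per hour.
P(min > 106.7) = e^(−0.00462809·106.7) = e^(−0.49382) ≈ 0.6103.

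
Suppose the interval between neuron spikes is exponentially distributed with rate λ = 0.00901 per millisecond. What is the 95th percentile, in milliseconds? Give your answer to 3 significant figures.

Set 1 − e^(−λt) = 0.95, so t = −ln(0.05)/λ = 2.9957/0.00901 ≈ 332.49 milliseconds.

332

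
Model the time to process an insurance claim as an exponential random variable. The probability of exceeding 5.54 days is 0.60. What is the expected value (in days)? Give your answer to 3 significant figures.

e^(−λ·5.54) = 0.60 ⇒ λ = −ln(0.60)/5.54 = 0.0922068.
Mean = 1/λ = 10.8452 days.

10.8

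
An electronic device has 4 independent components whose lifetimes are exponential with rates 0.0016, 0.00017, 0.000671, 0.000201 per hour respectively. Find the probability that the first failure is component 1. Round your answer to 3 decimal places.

0.606

The time to first failure is exponential with rate Σλ = 0.0016 + 0.00017 + 0.000671 + 0.000201 = 0.002642.
P(component 1 first) = λ_1/Σλ = 0.0016/0.002642 ≈ 0.606.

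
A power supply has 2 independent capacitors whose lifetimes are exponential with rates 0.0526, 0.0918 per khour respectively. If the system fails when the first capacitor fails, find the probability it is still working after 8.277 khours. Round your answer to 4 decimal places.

The time to first failure is exponential with rate Σλ = 0.0526 + 0.0918 = 0.1444.
P(min > 8.277) = e^(−0.1444·8.277) = e^(−1.1952) ≈ 0.3026.

0.3026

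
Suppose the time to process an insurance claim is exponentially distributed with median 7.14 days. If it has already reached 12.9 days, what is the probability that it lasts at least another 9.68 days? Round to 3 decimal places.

0.391

For an exponential, median = ln(2)/λ, so λ = ln 2 / 7.14 = 0.0970794 per day.
By the memoryless property, P(X > 12.9+9.68 | X > 12.9) = P(X > 9.68).
P(X > 9.68) = e^(−0.93973) ≈ 0.391.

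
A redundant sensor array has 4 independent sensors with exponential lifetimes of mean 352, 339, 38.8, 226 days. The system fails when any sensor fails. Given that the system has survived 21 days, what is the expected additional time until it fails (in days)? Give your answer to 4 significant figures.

27.79

First-failure rate Σλ = 1/352 + 1/339 + 1/38.8 + 1/226 = 0.0359887.
By memorylessness the expected residual is 1/Σλ = 27.7865 days, regardless of the 21 already elapsed.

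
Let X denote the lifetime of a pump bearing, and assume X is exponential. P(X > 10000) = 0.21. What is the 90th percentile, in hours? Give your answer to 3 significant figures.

14800

e^(−λ·10000) = 0.21 ⇒ λ = −ln(0.21)/10000 = 0.000156065.
90th percentile: 1 − e^(−λt) = 0.9, t = −ln(0.1)/λ = 14754 hours.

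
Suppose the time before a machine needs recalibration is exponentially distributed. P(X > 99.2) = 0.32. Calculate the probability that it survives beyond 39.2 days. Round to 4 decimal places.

e^(−λ·99.2) = 0.32 ⇒ λ = −ln(0.32)/99.2 = 0.0114862.
P(X > 39.2) = e^(−0.0114862·39.2) = e^(−0.45026) ≈ 0.6375.

0.6375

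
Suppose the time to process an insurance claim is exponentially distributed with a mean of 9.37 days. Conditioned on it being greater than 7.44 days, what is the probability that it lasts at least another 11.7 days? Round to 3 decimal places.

0.287

The rate is λ = 1/9.37 = 0.106724 per day.
P(X > s+t | X > s) = e^(−λ(s+t))/e^(−λs) = e^(−λt), independent of s = 7.44.
P(X > 11.7) = e^(−1.2487) ≈ 0.287.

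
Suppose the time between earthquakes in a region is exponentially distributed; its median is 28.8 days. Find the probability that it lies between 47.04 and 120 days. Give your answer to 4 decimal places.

For an exponential, median = ln(2)/λ, so λ = ln 2 / 28.8 = 0.0240676 per day.
P(47.04 < X < 120) = e^(−λ·47.04) − e^(−λ·120) = 0.32234 − 0.05568 ≈ 0.2667.

0.2667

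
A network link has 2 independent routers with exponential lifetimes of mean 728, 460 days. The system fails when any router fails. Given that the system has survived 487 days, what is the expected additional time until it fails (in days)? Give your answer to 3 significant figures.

First-failure rate Σλ = 1/728 + 1/460 = 0.00354754.
By memorylessness the expected residual is 1/Σλ = 281.886 days, regardless of the 487 already elapsed.

282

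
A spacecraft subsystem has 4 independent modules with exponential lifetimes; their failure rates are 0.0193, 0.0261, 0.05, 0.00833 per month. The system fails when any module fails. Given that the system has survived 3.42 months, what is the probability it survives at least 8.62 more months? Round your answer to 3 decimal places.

0.409

Time to first failure ~ Exp(Σλ) with Σλ = 0.10373.
By memorylessness, P(T > 3.42+8.62 | T > 3.42) = P(T > 8.62) = e^(−0.10373·8.62) ≈ 0.409.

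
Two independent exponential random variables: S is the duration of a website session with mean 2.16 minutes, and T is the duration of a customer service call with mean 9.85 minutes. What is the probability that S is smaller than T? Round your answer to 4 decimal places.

λ_1 = 1/2.16 = 0.462963, λ_2 = 1/9.85 = 0.101523.
For independent exponentials, P(S < T) = λ_1/(λ_1+λ_2) = 0.462963/0.564486 ≈ 0.8201.

0.8201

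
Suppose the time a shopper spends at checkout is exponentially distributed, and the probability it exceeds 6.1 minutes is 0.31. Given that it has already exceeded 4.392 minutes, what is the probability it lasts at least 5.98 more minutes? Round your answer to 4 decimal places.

0.3172

From e^(−λ·6.1) = 0.31, λ = −ln(0.31)/6.1 = 0.191997.
Memoryless: P(X > 4.392+5.98 | X > 4.392) = P(X > 5.98) = e^(−0.191997·5.98) ≈ 0.3172.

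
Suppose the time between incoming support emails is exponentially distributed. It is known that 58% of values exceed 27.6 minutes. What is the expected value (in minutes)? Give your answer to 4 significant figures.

50.67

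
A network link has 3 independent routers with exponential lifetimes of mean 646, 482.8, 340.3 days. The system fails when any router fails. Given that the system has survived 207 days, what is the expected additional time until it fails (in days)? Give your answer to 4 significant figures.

152.5

First-failure rate Σλ = 1/646 + 1/482.8 + 1/340.3 = 0.00655782.
By memorylessness the expected residual is 1/Σλ = 152.49 days, regardless of the 207 already elapsed.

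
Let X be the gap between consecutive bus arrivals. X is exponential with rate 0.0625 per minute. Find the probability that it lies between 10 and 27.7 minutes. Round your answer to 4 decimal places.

0.3582

P(10 < X < 27.7) = e^(−λ·10) − e^(−λ·27.7) = 0.53526 − 0.17706 ≈ 0.3582.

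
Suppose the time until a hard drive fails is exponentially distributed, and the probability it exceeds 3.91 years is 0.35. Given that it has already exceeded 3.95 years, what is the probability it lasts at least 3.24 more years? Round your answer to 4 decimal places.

0.4190

From e^(−λ·3.91) = 0.35, λ = −ln(0.35)/3.91 = 0.268497.
Memoryless: P(X > 3.95+3.24 | X > 3.95) = P(X > 3.24) = e^(−0.268497·3.24) ≈ 0.4190.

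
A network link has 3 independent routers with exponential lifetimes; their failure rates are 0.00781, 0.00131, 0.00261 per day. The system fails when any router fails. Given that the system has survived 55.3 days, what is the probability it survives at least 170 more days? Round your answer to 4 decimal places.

0.1361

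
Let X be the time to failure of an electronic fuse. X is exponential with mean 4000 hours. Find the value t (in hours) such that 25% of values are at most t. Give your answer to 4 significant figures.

1151

The rate is λ = 1/4000 = 0.00025 per hour.
Set 1 − e^(−λt) = 0.25, so t = −ln(0.75)/λ = 0.28768/0.00025 ≈ 1150.73 hours.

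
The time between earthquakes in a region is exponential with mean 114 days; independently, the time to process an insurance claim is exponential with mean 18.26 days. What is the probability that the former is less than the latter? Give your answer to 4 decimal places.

λ_1 = 1/114 = 0.00877193, λ_2 = 1/18.26 = 0.0547645.
For independent exponentials, P(the former < the latter) = λ_1/(λ_1+λ_2) = 0.00877193/0.0635364 ≈ 0.1381.

0.1381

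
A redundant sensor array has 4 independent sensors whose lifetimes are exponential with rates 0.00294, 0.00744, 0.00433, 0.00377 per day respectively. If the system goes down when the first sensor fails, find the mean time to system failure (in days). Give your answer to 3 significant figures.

The time to first failure is exponential with rate Σλ = 0.00294 + 0.00744 + 0.00433 + 0.00377 = 0.01848.
E[min] = 1/Σλ = 1/0.01848 = 54.1126 days.

54.1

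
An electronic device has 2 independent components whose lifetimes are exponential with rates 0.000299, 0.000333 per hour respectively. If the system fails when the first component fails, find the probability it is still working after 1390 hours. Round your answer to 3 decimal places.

The time to first failure is exponential with rate Σλ = 0.000299 + 0.000333 = 0.000632.
P(min > 1390) = e^(−0.000632·1390) = e^(−0.87848) ≈ 0.415.

0.415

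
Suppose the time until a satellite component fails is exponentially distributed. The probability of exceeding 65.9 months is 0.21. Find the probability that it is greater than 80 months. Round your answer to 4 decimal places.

0.1504

e^(−λ·65.9) = 0.21 ⇒ λ = −ln(0.21)/65.9 = 0.0236821.
P(X > 80) = e^(−0.0236821·80) = e^(−1.8946) ≈ 0.1504.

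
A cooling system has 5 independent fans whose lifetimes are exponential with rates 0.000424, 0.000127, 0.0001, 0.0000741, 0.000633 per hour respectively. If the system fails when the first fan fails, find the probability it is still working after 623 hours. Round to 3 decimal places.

The time to first failure is exponential with rate Σλ = 0.000424 + 0.000127 + 0.0001 + 0.0000741 + 0.000633 = 0.0013581.
P(min > 623) = e^(−0.0013581·623) = e^(−0.8461) ≈ 0.429.

0.429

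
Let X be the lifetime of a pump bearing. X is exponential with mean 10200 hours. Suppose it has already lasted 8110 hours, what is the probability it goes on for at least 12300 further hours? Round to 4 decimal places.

0.2994

The rate is λ = 1/10200 = 0.0000980392 per hour.
By the memoryless property, P(X > 8110+12300 | X > 8110) = P(X > 12300).
P(X > 12300) = e^(−1.2059) ≈ 0.2994.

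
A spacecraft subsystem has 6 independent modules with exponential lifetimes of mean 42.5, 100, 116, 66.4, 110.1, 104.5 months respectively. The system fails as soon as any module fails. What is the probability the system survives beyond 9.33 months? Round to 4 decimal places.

The first failure time is exponential with rate Σλ_i = 1/42.5 + 1/100 + 1/116 + 1/66.4 + 1/110.1 + 1/104.5 = 0.0758624 per month.
P(min > 9.33) = e^(−0.0758624·9.33) = e^(−0.7078) ≈ 0.4927.

0.4927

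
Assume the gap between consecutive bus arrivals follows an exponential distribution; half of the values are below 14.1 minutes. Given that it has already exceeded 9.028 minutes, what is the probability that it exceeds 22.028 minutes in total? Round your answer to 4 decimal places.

0.5278

For an exponential, median = ln(2)/λ, so λ = ln 2 / 14.1 = 0.0491594 per minute.
P(X > s+t | X > s) = e^(−λ(s+t))/e^(−λs) = e^(−λt), independent of s = 9.028.
P(X > 13) = e^(−0.63907) ≈ 0.5278.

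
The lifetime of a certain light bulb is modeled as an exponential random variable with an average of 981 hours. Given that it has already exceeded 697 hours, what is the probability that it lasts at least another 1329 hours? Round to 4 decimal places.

The rate is λ = 1/981 = 0.00101937 per hour.
P(X > s+t | X > s) = e^(−λ(s+t))/e^(−λs) = e^(−λt), independent of s = 697.
P(X > 1329) = e^(−1.3547) ≈ 0.2580.

0.2580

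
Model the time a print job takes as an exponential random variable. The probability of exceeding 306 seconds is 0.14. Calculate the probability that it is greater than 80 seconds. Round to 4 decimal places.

0.5981

e^(−λ·306) = 0.14 ⇒ λ = −ln(0.14)/306 = 0.00642521.
P(X > 80) = e^(−0.00642521·80) = e^(−0.51402) ≈ 0.5981.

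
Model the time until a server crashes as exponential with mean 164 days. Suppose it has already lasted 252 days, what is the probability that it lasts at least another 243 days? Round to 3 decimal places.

The rate is λ = 1/164 = 0.00609756 per day.
By the memoryless property, P(X > 252+243 | X > 252) = P(X > 243).
P(X > 243) = e^(−1.4817) ≈ 0.227.

0.227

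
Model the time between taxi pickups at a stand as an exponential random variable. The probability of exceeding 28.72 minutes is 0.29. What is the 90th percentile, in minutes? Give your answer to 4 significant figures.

53.42

e^(−λ·28.72) = 0.29 ⇒ λ = −ln(0.29)/28.72 = 0.0431015.
90th percentile: 1 − e^(−λt) = 0.9, t = −ln(0.1)/λ = 53.4224 minutes.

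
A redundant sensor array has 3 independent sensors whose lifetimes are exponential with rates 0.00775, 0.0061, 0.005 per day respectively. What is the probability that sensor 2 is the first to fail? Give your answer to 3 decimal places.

0.324

The time to first failure is exponential with rate Σλ = 0.00775 + 0.0061 + 0.005 = 0.01885.
P(sensor 2 first) = λ_2/Σλ = 0.0061/0.01885 ≈ 0.324.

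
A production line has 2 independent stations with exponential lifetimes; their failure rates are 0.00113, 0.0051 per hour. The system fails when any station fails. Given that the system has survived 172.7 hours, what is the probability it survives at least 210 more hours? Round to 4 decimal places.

Time to first failure ~ Exp(Σλ) with Σλ = 0.00623.
By memorylessness, P(T > 172.7+210 | T > 172.7) = P(T > 210) = e^(−0.00623·210) ≈ 0.2703.

0.2703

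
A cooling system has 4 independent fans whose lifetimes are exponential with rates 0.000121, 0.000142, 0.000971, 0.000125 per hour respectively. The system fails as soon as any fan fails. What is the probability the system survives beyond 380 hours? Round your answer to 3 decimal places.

0.597

The time to first failure is exponential with rate Σλ = 0.000121 + 0.000142 + 0.000971 + 0.000125 = 0.001359.
P(min > 380) = e^(−0.001359·380) = e^(−0.51642) ≈ 0.597.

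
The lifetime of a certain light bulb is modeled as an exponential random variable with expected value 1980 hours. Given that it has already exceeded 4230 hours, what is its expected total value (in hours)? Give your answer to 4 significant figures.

The rate is λ = 1/1980 = 0.000505051 per hour.
By memorylessness, E[X | X > 4230] = 4230 + 1/λ = 4230 + 1980 = 6210 hours.

6210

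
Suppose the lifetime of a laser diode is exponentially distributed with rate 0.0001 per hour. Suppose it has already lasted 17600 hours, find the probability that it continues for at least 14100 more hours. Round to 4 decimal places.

0.2441

The exponential is memoryless, so the remaining time is again Exp(λ): the condition X > 17600 is irrelevant.
P(X > 14100) = e^(−1.41) ≈ 0.2441.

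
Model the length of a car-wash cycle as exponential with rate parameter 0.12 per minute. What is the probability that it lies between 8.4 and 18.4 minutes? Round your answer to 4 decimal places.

0.2550

P(8.4 < X < 18.4) = e^(−λ·8.4) − e^(−λ·18.4) = 0.36495 − 0.10992 ≈ 0.2550.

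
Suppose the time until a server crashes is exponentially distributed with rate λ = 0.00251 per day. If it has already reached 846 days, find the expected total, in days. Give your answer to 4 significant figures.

1244

By memorylessness, E[X | X > 846] = 846 + 1/λ = 846 + 398.406 = 1244.41 days.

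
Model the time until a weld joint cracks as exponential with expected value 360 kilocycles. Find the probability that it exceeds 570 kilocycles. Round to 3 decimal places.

The rate is λ = 1/360 = 0.00277778 per kilocycle.
P(X > 570) = e^(−λ·570) = e^(−1.5833) ≈ 0.205.

0.205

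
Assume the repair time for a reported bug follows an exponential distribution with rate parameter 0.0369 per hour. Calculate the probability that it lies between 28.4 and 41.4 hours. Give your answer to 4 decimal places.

0.1336

P(28.4 < X < 41.4) = e^(−λ·28.4) − e^(−λ·41.4) = 0.35065 − 0.21704 ≈ 0.1336.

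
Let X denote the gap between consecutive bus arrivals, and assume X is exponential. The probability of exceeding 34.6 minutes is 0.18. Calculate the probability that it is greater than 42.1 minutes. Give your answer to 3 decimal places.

e^(−λ·34.6) = 0.18 ⇒ λ = −ln(0.18)/34.6 = 0.0495606.
P(X > 42.1) = e^(−0.0495606·42.1) = e^(−2.0865) ≈ 0.124.

0.124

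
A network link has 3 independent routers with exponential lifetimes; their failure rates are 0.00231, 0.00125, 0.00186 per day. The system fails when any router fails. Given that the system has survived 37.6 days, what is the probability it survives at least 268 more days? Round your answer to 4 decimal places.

Time to first failure ~ Exp(Σλ) with Σλ = 0.00542.
By memorylessness, P(T > 37.6+268 | T > 37.6) = P(T > 268) = e^(−0.00542·268) ≈ 0.2340.

0.2340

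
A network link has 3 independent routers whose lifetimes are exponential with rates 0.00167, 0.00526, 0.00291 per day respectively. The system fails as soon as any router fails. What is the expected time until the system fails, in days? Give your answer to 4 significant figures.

101.6

The time to first failure is exponential with rate Σλ = 0.00167 + 0.00526 + 0.00291 = 0.00984.
E[min] = 1/Σλ = 1/0.00984 = 101.626 days.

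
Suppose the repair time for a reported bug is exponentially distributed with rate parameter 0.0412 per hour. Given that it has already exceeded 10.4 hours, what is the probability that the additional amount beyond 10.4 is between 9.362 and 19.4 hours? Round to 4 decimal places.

0.2303

Memoryless: the residual past 10.4 is again Exp(λ).
P(9.362 < residual < 19.4) = e^(−λ·9.362) − e^(−λ·19.4) = 0.67996 − 0.44965 ≈ 0.2303.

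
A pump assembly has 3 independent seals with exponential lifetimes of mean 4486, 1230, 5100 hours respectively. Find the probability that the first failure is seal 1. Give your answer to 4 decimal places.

0.1809

Rates: λ_i = 1/mean_i → 0.000222916, 0.000813008, 0.000196078; Σλ = 0.001232.
P(seal 1 first) = λ_1/Σλ = 0.000222916/0.001232 ≈ 0.1809.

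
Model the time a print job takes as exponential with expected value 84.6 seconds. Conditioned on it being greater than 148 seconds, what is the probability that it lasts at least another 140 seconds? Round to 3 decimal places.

0.191

The rate is λ = 1/84.6 = 0.0118203 per second.
P(X > s+t | X > s) = e^(−λ(s+t))/e^(−λs) = e^(−λt), independent of s = 148.
P(X > 140) = e^(−1.6548) ≈ 0.191.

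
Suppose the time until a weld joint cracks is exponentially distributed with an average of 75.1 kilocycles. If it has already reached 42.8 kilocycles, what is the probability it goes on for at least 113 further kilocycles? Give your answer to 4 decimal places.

0.2221

The rate is λ = 1/75.1 = 0.0133156 per kilocycle.
The exponential is memoryless, so the remaining time is again Exp(λ): the condition X > 42.8 is irrelevant.
P(X > 113) = e^(−1.5047) ≈ 0.2221.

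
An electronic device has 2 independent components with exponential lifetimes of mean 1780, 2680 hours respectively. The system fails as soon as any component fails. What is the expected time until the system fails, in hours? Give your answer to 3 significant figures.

1070

The first failure time is exponential with rate Σλ_i = 1/1780 + 1/2680 = 0.000934932 per hour.
E[min] = 1/Σλ = 1/0.000934932 = 1069.6 hours.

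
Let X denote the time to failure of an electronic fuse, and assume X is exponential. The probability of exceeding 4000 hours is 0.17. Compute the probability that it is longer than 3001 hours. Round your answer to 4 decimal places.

e^(−λ·4000) = 0.17 ⇒ λ = −ln(0.17)/4000 = 0.000442989.
P(X > 3001) = e^(−0.000442989·3001) = e^(−1.3294) ≈ 0.2646.

0.2646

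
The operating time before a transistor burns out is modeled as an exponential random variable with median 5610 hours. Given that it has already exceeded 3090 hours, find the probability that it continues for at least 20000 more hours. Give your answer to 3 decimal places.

For an exponential, median = ln(2)/λ, so λ = ln 2 / 5610 = 0.000123556 per hour.
The exponential is memoryless, so the remaining time is again Exp(λ): the condition X > 3090 is irrelevant.
P(X > 20000) = e^(−2.4711) ≈ 0.084.

0.084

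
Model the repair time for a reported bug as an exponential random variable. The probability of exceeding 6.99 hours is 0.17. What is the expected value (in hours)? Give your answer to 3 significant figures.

e^(−λ·6.99) = 0.17 ⇒ λ = −ln(0.17)/6.99 = 0.253499.
Mean = 1/λ = 3.94479 hours.

3.94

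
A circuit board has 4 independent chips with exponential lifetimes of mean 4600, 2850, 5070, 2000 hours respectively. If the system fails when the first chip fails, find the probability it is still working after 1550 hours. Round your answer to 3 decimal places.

The first failure time is exponential with rate Σλ_i = 1/4600 + 1/2850 + 1/5070 + 1/2000 = 0.00126551 per hour.
P(min > 1550) = e^(−0.00126551·1550) = e^(−1.9615) ≈ 0.141.

0.141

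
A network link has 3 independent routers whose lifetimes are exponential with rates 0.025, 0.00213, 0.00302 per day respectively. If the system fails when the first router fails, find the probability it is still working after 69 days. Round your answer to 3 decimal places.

0.125

The time to first failure is exponential with rate Σλ = 0.025 + 0.00213 + 0.00302 = 0.03015.
P(min > 69) = e^(−0.03015·69) = e^(−2.0804) ≈ 0.125.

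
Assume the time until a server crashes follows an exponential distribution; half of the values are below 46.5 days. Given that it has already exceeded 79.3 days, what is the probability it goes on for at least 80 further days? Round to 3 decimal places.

0.303

For an exponential, median = ln(2)/λ, so λ = ln 2 / 46.5 = 0.0149064 per day.
P(X > s+t | X > s) = e^(−λ(s+t))/e^(−λs) = e^(−λt), independent of s = 79.3.
P(X > 80) = e^(−1.1925) ≈ 0.303.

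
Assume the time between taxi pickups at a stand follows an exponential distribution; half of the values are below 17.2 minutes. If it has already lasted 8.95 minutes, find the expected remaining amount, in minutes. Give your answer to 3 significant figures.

For an exponential, median = ln(2)/λ, so λ = ln 2 / 17.2 = 0.0402993 per minute.
By memorylessness, the remaining amount past any threshold is again Exp(λ) with mean 1/λ = 24.8144 minutes.

24.8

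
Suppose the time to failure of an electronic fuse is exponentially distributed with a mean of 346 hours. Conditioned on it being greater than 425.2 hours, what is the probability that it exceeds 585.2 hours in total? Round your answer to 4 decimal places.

0.6298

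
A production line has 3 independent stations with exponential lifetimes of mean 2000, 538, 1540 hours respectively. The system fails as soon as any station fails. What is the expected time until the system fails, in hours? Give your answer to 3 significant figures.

332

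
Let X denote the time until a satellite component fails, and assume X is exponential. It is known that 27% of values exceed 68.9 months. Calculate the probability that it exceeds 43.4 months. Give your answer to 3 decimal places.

e^(−λ·68.9) = 0.27 ⇒ λ = −ln(0.27)/68.9 = 0.0190034.
P(X > 43.4) = e^(−0.0190034·43.4) = e^(−0.82475) ≈ 0.438.

0.438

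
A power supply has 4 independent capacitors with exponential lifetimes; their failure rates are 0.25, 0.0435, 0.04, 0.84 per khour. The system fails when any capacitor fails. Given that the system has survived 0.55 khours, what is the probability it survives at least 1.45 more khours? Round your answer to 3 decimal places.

0.182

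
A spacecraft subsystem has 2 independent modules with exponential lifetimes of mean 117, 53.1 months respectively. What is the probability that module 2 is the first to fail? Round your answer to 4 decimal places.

Rates: λ_i = 1/mean_i → 0.00854701, 0.0188324; Σλ = 0.0273794.
P(module 2 first) = λ_2/Σλ = 0.0188324/0.0273794 ≈ 0.6878.

0.6878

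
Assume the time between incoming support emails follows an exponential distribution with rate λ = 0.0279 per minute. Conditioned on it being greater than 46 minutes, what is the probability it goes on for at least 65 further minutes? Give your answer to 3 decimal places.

0.163

P(X > s+t | X > s) = e^(−λ(s+t))/e^(−λs) = e^(−λt), independent of s = 46.
P(X > 65) = e^(−1.8135) ≈ 0.163.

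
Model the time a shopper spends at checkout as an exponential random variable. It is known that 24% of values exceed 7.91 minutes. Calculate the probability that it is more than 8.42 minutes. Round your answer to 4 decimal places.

e^(−λ·7.91) = 0.24 ⇒ λ = −ln(0.24)/7.91 = 0.180419.
P(X > 8.42) = e^(−0.180419·8.42) = e^(−1.5191) ≈ 0.2189.

0.2189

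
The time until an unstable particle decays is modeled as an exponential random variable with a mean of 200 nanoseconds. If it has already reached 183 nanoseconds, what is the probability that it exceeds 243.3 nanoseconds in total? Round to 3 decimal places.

The rate is λ = 1/200 = 0.005 per nanosecond.
The exponential is memoryless, so the remaining time is again Exp(λ): the condition X > 183 is irrelevant.
P(X > 60.3) = e^(−0.3015) ≈ 0.740.

0.740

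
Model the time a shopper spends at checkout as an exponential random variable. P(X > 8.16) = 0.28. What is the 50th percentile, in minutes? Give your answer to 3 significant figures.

4.44

e^(−λ·8.16) = 0.28 ⇒ λ = −ln(0.28)/8.16 = 0.156001.
50th percentile: 1 − e^(−λt) = 0.5, t = −ln(0.5)/λ = 4.44323 minutes.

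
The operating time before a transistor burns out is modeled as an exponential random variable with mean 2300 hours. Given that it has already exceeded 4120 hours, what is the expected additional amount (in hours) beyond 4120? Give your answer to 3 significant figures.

2300

The rate is λ = 1/2300 = 0.000434783 per hour.
By memorylessness, the remaining amount past any threshold is again Exp(λ) with mean 1/λ = 2300 hours.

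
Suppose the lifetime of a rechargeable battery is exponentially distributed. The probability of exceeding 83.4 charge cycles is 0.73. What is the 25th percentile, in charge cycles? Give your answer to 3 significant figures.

e^(−λ·83.4) = 0.73 ⇒ λ = −ln(0.73)/83.4 = 0.00377351.
25th percentile: 1 − e^(−λt) = 0.25, t = −ln(0.75)/λ = 76.2373 charge cycles.

76.2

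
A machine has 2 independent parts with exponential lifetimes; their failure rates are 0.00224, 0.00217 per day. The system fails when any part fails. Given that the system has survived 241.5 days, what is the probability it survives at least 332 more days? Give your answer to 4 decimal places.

Time to first failure ~ Exp(Σλ) with Σλ = 0.00441.
By memorylessness, P(T > 241.5+332 | T > 241.5) = P(T > 332) = e^(−0.00441·332) ≈ 0.2313.

0.2313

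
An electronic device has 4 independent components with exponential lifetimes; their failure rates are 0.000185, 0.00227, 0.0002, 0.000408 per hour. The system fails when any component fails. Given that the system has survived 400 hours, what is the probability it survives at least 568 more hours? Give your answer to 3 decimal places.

0.176

Time to first failure ~ Exp(Σλ) with Σλ = 0.003063.
By memorylessness, P(T > 400+568 | T > 400) = P(T > 568) = e^(−0.003063·568) ≈ 0.176.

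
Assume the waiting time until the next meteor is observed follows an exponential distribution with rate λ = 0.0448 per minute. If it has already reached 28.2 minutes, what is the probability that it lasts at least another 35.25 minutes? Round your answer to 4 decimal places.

The exponential is memoryless, so the remaining time is again Exp(λ): the condition X > 28.2 is irrelevant.
P(X > 35.25) = e^(−1.5792) ≈ 0.2061.

0.2061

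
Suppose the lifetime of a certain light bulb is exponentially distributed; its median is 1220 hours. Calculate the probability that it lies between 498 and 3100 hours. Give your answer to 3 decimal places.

For an exponential, median = ln(2)/λ, so λ = ln 2 / 1220 = 0.000568153 per hour.
P(498 < X < 3100) = e^(−λ·498) − e^(−λ·3100) = 0.75356 − 0.17183 ≈ 0.582.

0.582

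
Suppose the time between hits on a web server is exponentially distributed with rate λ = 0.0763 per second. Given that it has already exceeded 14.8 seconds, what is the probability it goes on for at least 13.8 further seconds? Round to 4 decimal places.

The exponential is memoryless, so the remaining time is again Exp(λ): the condition X > 14.8 is irrelevant.
P(X > 13.8) = e^(−1.0529) ≈ 0.3489.

0.3489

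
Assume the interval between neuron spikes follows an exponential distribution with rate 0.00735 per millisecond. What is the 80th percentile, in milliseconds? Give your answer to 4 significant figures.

Set 1 − e^(−λt) = 0.8, so t = −ln(0.2)/λ = 1.6094/0.00735 ≈ 218.971 milliseconds.

219.0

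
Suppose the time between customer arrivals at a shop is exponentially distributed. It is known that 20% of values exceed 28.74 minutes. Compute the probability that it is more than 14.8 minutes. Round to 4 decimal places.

0.4366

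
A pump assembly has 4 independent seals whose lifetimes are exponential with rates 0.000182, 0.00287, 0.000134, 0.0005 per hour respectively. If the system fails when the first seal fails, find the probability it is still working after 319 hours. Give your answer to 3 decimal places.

The time to first failure is exponential with rate Σλ = 0.000182 + 0.00287 + 0.000134 + 0.0005 = 0.003686.
P(min > 319) = e^(−0.003686·319) = e^(−1.1758) ≈ 0.309.

0.309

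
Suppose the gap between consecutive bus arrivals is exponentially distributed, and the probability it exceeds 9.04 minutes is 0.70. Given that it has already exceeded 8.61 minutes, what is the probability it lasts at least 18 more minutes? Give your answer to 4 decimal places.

0.4915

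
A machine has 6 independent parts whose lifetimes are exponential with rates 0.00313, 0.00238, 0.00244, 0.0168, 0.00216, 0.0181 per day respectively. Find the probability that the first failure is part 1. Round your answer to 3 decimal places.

0.070

The time to first failure is exponential with rate Σλ = 0.00313 + 0.00238 + 0.00244 + 0.0168 + 0.00216 + 0.0181 = 0.04501.
P(part 1 first) = λ_1/Σλ = 0.00313/0.04501 ≈ 0.070.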